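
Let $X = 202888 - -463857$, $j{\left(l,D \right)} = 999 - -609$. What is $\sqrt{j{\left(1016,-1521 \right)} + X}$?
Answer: $\sqrt{668353} \approx 817.53$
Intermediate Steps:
$j{\left(l,D \right)} = 1608$ ($j{\left(l,D \right)} = 999 + 609 = 1608$)
$X = 666745$ ($X = 202888 + 463857 = 666745$)
$\sqrt{j{\left(1016,-1521 \right)} + X} = \sqrt{1608 + 666745} = \sqrt{668353}$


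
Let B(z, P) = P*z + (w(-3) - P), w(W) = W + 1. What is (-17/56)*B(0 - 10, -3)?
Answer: -527/56 ≈ -9.4107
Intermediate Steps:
w(W) = 1 + W
B(z, P) = -2 - P + P*z (B(z, P) = P*z + ((1 - 3) - P) = P*z + (-2 - P) = -2 - P + P*z)
(-17/56)*B(0 - 10, -3) = (-17/56)*(-2 - 1*(-3) - 3*(0 - 10)) = (-17*1/56)*(-2 + 3 - 3*(-10)) = -17*(-2 + 3 + 30)/56 = -17/56*31 = -527/56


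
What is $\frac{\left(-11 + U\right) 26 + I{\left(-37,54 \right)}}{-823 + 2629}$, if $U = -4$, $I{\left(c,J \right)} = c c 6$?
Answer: $\frac{1304}{301} \approx 4.3322$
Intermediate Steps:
$I{\left(c,J \right)} = 6 c^{2}$ ($I{\left(c,J \right)} = c^{2} \cdot 6 = 6 c^{2}$)
$\frac{\left(-11 + U\right) 26 + I{\left(-37,54 \right)}}{-823 + 2629} = \frac{\left(-11 - 4\right) 26 + 6 \left(-37\right)^{2}}{-823 + 2629} = \frac{\left(-15\right) 26 + 6 \cdot 1369}{1806} = \left(-390 + 8214\right) \frac{1}{1806} = 7824 \cdot \frac{1}{1806} = \frac{1304}{301}$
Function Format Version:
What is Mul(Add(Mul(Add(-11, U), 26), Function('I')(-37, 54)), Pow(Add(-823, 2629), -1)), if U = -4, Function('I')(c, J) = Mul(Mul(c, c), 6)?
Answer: Rational(1304, 301) ≈ 4.3322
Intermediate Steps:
Function('I')(c, J) = Mul(6, Pow(c, 2)) (Function('I')(c, J) = Mul(Pow(c, 2), 6) = Mul(6, Pow(c, 2)))
Mul(Add(Mul(Add(-11, U), 26), Function('I')(-37, 54)), Pow(Add(-823, 2629), -1)) = Mul(Add(Mul(Add(-11, -4), 26), Mul(6, Pow(-37, 2))), Pow(Add(-823, 2629), -1)) = Mul(Add(Mul(-15, 26), Mul(6, 1369)), Pow(1806, -1)) = Mul(Add(-390, 8214), Rational(1, 1806)) = Mul(7824, Rational(1, 1806)) = Rational(1304, 301)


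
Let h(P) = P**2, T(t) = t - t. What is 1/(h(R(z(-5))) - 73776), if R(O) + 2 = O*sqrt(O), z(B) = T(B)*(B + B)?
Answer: -1/73772 ≈ -1.3555e-5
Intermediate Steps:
T(t) = 0
z(B) = 0 (z(B) = 0*(B + B) = 0*(2*B) = 0)
R(O) = -2 + O**(3/2) (R(O) = -2 + O*sqrt(O) = -2 + O**(3/2))
1/(h(R(z(-5))) - 73776) = 1/((-2 + 0**(3/2))**2 - 73776) = 1/((-2 + 0)**2 - 73776) = 1/((-2)**2 - 73776) = 1/(4 - 73776) = 1/(-73772) = -1/73772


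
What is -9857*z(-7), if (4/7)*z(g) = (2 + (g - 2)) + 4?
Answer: 206997/4 ≈ 51749.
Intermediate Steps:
z(g) = 7 + 7*g/4 (z(g) = 7*((2 + (g - 2)) + 4)/4 = 7*((2 + (-2 + g)) + 4)/4 = 7*(g + 4)/4 = 7*(4 + g)/4 = 7 + 7*g/4)
-9857*z(-7) = -9857*(7 + (7/4)*(-7)) = -9857*(7 - 49/4) = -9857*(-21/4) = 206997/4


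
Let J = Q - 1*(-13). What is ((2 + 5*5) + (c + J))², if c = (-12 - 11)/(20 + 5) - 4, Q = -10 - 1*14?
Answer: 76729/625 ≈ 122.77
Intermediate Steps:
Q = -24 (Q = -10 - 14 = -24)
J = -11 (J = -24 - 1*(-13) = -24 + 13 = -11)
c = -123/25 (c = -23/25 - 4 = -123/25 ≈ -4.9200)
((2 + 5*5) + (c + J))² = ((2 + 5*5) + (-123/25 - 11))² = ((2 + 25) - 398/25)² = (27 - 398/25)² = (277/25)² = 76729/625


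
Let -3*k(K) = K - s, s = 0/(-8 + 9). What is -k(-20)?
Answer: -20/3 ≈ -6.6667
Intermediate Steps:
s = 0 (s = 0/1 = 0*1 = 0)
k(K) = -K/3 (k(K) = -(K - 1*0)/3 = -(K + 0)/3 = -K/3)
-k(-20) = -(-1)*(-20)/3 = -1*20/3 = -20/3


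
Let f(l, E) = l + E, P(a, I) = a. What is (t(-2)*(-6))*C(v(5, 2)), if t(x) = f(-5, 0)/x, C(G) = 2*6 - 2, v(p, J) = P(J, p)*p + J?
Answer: -150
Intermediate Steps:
f(l, E) = E + l
v(p, J) = J + J*p (v(p, J) = J*p + J = J + J*p)
C(G) = 10 (C(G) = 12 - 2 = 10)
t(x) = -5/x (t(x) = (0 - 5)/x = -5/x)
(t(-2)*(-6))*C(v(5, 2)) = (-5/(-2)*(-6))*10 = (-5*(-½)*(-6))*10 = ((5/2)*(-6))*10 = -15*10 = -150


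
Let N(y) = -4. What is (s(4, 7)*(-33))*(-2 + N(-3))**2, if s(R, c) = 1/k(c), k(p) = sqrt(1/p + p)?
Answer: -594*sqrt(14)/5 ≈ -444.51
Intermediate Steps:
k(p) = sqrt(p + 1/p)
s(R, c) = 1/sqrt(c + 1/c)
(s(4, 7)*(-33))*(-2 + N(-3))**2 = (-33/sqrt(7 + 1/7))*(-2 - 4)**2 = (-33/sqrt(7 + 1/7))*(-6)**2 = (-33/sqrt(50/7))*36 = ((sqrt(14)/10)*(-33))*36 = -33*sqrt(14)/10*36 = -594*sqrt(14)/5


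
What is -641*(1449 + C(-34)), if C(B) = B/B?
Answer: -929450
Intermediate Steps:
C(B) = 1
-641*(1449 + C(-34)) = -641*(1449 + 1) = -641*1450 = -929450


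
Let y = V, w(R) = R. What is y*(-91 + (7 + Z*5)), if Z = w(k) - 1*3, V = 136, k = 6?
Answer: -9384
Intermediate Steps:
y = 136
Z = 3 (Z = 6 - 1*3 = 6 - 3 = 3)
y*(-91 + (7 + Z*5)) = 136*(-91 + (7 + 3*5)) = 136*(-91 + (7 + 15)) = 136*(-91 + 22) = 136*(-69) = -9384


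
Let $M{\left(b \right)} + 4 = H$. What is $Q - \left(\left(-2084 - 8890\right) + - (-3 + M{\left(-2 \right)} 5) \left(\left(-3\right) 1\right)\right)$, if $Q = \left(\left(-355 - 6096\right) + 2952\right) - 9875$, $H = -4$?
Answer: $-2271$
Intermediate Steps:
$M{\left(b \right)} = -8$ ($M{\left(b \right)} = -4 - 4 = -8$)
$Q = -13374$ ($Q = \left(\left(-355 - 6096\right) + 2952\right) - 9875 = \left(-6451 + 2952\right) - 9875 = -3499 - 9875 = -13374$)
$Q - \left(\left(-2084 - 8890\right) + - (-3 + M{\left(-2 \right)} 5) \left(\left(-3\right) 1\right)\right) = -13374 - \left(\left(-2084 - 8890\right) + - (-3 - 40) \left(\left(-3\right) 1\right)\right) = -13374 - \left(-10974 + - (-3 - 40) \left(-3\right)\right) = -13374 - \left(-10974 + \left(-1\right) \left(-43\right) \left(-3\right)\right) = -13374 - \left(-10974 + 43 \left(-3\right)\right) = -13374 - \left(-10974 - 129\right) = -13374 - -11103 = -13374 + 11103 = -2271$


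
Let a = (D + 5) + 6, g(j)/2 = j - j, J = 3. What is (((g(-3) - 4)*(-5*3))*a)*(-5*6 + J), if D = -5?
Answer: -9720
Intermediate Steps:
g(j) = 0 (g(j) = 2*(j - j) = 2*0 = 0)
a = 6 (a = (-5 + 5) + 6 = 0 + 6 = 6)
(((g(-3) - 4)*(-5*3))*a)*(-5*6 + J) = (((0 - 4)*(-5*3))*6)*(-5*6 + 3) = (-4*(-15)*6)*(-30 + 3) = (60*6)*(-27) = 360*(-27) = -9720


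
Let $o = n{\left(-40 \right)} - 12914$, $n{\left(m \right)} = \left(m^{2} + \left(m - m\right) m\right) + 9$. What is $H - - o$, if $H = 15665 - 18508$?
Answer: $-14148$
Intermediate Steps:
$n{\left(m \right)} = 9 + m^{2}$ ($n{\left(m \right)} = \left(m^{2} + 0 m\right) + 9 = \left(m^{2} + 0\right) + 9 = m^{2} + 9 = 9 + m^{2}$)
$o = -11305$ ($o = \left(9 + \left(-40\right)^{2}\right) - 12914 = \left(9 + 1600\right) - 12914 = 1609 - 12914 = -11305$)
$H = -2843$
$H - - o = -2843 - \left(-1\right) \left(-11305\right) = -2843 - 11305 = -14148$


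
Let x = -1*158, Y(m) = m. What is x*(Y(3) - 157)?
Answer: 24332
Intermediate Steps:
x = -158
x*(Y(3) - 157) = -158*(3 - 157) = -158*(-154) = 24332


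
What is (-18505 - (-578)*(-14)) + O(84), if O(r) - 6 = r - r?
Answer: -26591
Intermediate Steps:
O(r) = 6 (O(r) = 6 + (r - r) = 6 + 0 = 6)
(-18505 - (-578)*(-14)) + O(84) = (-18505 - (-578)*(-14)) + 6 = (-18505 - 1*8092) + 6 = (-18505 - 8092) + 6 = -26597 + 6 = -26591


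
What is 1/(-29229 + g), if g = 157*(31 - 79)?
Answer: -1/36765 ≈ -2.7200e-5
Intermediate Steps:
g = -7536 (g = 157*(-48) = -7536)
1/(-29229 + g) = 1/(-29229 - 7536) = 1/(-36765) = -1/36765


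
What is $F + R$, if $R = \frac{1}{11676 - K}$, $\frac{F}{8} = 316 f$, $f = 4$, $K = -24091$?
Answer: $\frac{361675905}{35767} \approx 10112.0$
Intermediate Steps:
$F = 10112$ ($F = 8 \cdot 316 \cdot 4 = 8 \cdot 1264 = 10112$)
$R = \frac{1}{35767}$ ($R = \frac{1}{11676 - -24091} = \frac{1}{11676 + 24091} = \frac{1}{35767} \approx 2.7959 \cdot 10^{-5}$)
$F + R = 10112 + \frac{1}{35767} = \frac{361675905}{35767}$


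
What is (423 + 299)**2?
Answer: 521284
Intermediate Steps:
(423 + 299)**2 = 722**2 = 521284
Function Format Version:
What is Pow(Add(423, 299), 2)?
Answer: 521284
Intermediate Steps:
Pow(Add(423, 299), 2) = Pow(722, 2) = 521284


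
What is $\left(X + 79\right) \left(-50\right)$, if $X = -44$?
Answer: $-1750$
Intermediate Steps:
$\left(X + 79\right) \left(-50\right) = \left(-44 + 79\right) \left(-50\right) = 35 \left(-50\right) = -1750$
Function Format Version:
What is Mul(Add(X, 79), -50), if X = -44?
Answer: -1750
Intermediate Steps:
Mul(Add(X, 79), -50) = Mul(Add(-44, 79), -50) = Mul(35, -50) = -1750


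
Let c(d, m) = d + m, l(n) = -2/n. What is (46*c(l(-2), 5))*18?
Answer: 4968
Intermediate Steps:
(46*c(l(-2), 5))*18 = (46*(-2/(-2) + 5))*18 = (46*(-2*(-1/2) + 5))*18 = (46*(1 + 5))*18 = (46*6)*18 = 276*18 = 4968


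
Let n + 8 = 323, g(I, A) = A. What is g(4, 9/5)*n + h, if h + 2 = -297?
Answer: 268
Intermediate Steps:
h = -299 (h = -2 - 297 = -299)
n = 315 (n = -8 + 323 = 315)
g(4, 9/5)*n + h = (9/5)*315 - 299 = 567 - 299 = 268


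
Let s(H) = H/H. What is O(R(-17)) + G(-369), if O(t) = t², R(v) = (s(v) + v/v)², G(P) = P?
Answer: -353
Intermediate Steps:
s(H) = 1
R(v) = 4 (R(v) = (1 + v/v)² = (1 + 1)² = 2² = 4)
O(R(-17)) + G(-369) = 4² - 369 = 16 - 369 = -353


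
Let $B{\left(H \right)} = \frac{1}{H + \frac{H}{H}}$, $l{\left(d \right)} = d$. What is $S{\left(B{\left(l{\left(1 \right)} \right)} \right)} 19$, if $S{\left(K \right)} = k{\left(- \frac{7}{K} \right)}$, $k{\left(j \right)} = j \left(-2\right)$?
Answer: $532$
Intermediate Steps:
$B{\left(H \right)} = \frac{1}{1 + H}$ ($B{\left(H \right)} = \frac{1}{H + 1} = \frac{1}{1 + H}$)
$k{\left(j \right)} = - 2 j$
$S{\left(K \right)} = \frac{14}{K}$ ($S{\left(K \right)} = - 2 \left(- \frac{7}{K}\right) = \frac{14}{K}$)
$S{\left(B{\left(l{\left(1 \right)} \right)} \right)} 19 = \frac{14}{\frac{1}{1 + 1}} \cdot 19 = \frac{14}{\frac{1}{2}} \cdot 19 = 14 \frac{1}{\frac{1}{2}} \cdot 19 = 14 \cdot 2 \cdot 19 = 28 \cdot 19 = 532$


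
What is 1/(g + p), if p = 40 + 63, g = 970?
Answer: 1/1073 ≈ 0.00093197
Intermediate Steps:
p = 103
1/(g + p) = 1/(970 + 103) = 1/1073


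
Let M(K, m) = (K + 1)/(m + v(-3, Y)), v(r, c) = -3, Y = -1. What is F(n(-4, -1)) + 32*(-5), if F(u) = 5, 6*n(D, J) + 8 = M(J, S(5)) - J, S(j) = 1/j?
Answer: -155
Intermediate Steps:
M(K, m) = (1 + K)/(-3 + m) (M(K, m) = (K + 1)/(m - 3) = (1 + K)/(-3 + m))
n(D, J) = -39/28 - 19*J/84 (n(D, J) = -4/3 + ((1 + J)/(-3 + 1/5) - J)/6 = -4/3 + ((1 + J)/(-3 + ⅕) - J)/6 = -4/3 + ((1 + J)/(-14/5) - J)/6 = -4/3 + (-5*(1 + J)/14 - J)/6 = -4/3 + ((-5/14 - 5*J/14) - J)/6 = -4/3 + (-5/14 - 19*J/14)/6 = -4/3 + (-5/84 - 19*J/84) = -39/28 - 19*J/84)
F(n(-4, -1)) + 32*(-5) = 5 + 32*(-5) = 5 - 160 = -155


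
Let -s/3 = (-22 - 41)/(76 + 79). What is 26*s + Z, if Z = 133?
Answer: 25529/155 ≈ 164.70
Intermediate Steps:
s = 189/155 (s = -3*(-22 - 41)/(76 + 79) = -(-189)/155 = -3*(-63/155) = 189/155 ≈ 1.2194)
26*s + Z = 26*(189/155) + 133 = 4914/155 + 133 = 25529/155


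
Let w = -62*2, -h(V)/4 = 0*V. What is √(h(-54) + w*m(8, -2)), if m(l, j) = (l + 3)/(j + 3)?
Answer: 2*I*√341 ≈ 36.932*I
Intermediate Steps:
m(l, j) = (3 + l)/(3 + j)
h(V) = 0 (h(V) = -0*V = -4*0 = 0)
w = -124
√(h(-54) + w*m(8, -2)) = √(0 - 124*(3 + 8)/(3 - 2)) = √(0 - 124*11/1) = √(0 - 124*11) = √(0 - 1364) = √(-1364) = 2*I*√341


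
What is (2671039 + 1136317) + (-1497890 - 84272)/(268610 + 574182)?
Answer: 1604403797895/421396 ≈ 3.8074e+6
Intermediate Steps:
(2671039 + 1136317) + (-1497890 - 84272)/(268610 + 574182) = 3807356 - 1582162/842792 = 3807356 - 1582162*1/842792 = 3807356 - 791081/421396 = 1604403797895/421396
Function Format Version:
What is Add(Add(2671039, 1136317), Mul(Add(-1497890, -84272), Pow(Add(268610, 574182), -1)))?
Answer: Rational(1604403797895, 421396) ≈ 3.8074e+6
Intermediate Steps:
Add(Add(2671039, 1136317), Mul(Add(-1497890, -84272), Pow(Add(268610, 574182), -1))) = Add(3807356, Mul(-1582162, Pow(842792, -1))) = Add(3807356, Mul(-1582162, Rational(1, 842792))) = Add(3807356, Rational(-791081, 421396)) = Rational(1604403797895, 421396)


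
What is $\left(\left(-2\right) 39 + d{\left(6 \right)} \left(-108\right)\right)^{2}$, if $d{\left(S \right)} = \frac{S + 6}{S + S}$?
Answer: $34596$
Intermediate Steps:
$d{\left(S \right)} = \frac{6 + S}{2 S}$
$\left(\left(-2\right) 39 + d{\left(6 \right)} \left(-108\right)\right)^{2} = \left(\left(-2\right) 39 + \frac{6 + 6}{2 \cdot 6} \left(-108\right)\right)^{2} = \left(-78 + \frac{1}{2} \cdot \frac{1}{6} \cdot 12 \left(-108\right)\right)^{2} = \left(-78 + 1 \left(-108\right)\right)^{2} = \left(-78 - 108\right)^{2} = \left(-186\right)^{2} = 34596$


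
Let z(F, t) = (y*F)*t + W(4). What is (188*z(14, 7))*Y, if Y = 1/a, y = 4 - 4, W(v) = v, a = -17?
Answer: -752/17 ≈ -44.235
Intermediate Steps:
y = 0
Y = -1/17 (Y = 1/(-17) = -1/17 ≈ -0.058824)
z(F, t) = 4 (z(F, t) = (0*F)*t + 4 = 0*t + 4 = 0 + 4 = 4)
(188*z(14, 7))*Y = (188*4)*(-1/17) = 752*(-1/17) = -752/17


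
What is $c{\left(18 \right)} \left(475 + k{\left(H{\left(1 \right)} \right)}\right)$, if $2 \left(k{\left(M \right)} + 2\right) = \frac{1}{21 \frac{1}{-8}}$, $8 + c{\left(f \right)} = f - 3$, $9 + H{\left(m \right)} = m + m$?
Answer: $\frac{9929}{3} \approx 3309.7$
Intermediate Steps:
$H{\left(m \right)} = -9 + 2 m$ ($H{\left(m \right)} = -9 + \left(m + m\right) = -9 + 2 m$)
$c{\left(f \right)} = -11 + f$ ($c{\left(f \right)} = -8 + \left(f - 3\right) = -8 + \left(-3 + f\right) = -11 + f$)
$k{\left(M \right)} = - \frac{46}{21}$ ($k{\left(M \right)} = -2 + \frac{1}{2 \frac{21}{-8}} = -2 + \frac{1}{2 \cdot 21 \left(- \frac{1}{8}\right)} = -2 + \frac{1}{2 \left(- \frac{21}{8}\right)} = -2 + \frac{1}{2} \left(- \frac{8}{21}\right) = -2 - \frac{4}{21} = - \frac{46}{21}$)
$c{\left(18 \right)} \left(475 + k{\left(H{\left(1 \right)} \right)}\right) = \left(-11 + 18\right) \left(475 - \frac{46}{21}\right) = 7 \cdot \frac{9929}{21} = \frac{9929}{3}$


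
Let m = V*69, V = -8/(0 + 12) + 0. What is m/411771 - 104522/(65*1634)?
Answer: -21522007061/21867098955 ≈ -0.98422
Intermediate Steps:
V = -⅔ (V = -8/12 + 0 = -8*1/12 + 0 = -⅔ + 0 = -⅔ ≈ -0.66667)
m = -46 (m = -⅔*69 = -46)
m/411771 - 104522/(65*1634) = -46/411771 - 104522/(65*1634) = -46*1/411771 - 104522/106210 = -46/411771 - 104522*1/106210 = -46/411771 - 52261/53105 = -21522007061/21867098955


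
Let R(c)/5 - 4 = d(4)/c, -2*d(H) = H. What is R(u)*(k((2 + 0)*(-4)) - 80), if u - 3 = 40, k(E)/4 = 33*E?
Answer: -965600/43 ≈ -22456.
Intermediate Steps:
k(E) = 132*E (k(E) = 4*(33*E) = 132*E)
d(H) = -H/2
u = 43 (u = 3 + 40 = 43)
R(c) = 20 - 10/c (R(c) = 20 + 5*((-1/2*4)/c) = 20 + 5*(-2/c) = 20 - 10/c)
R(u)*(k((2 + 0)*(-4)) - 80) = (20 - 10/43)*(132*((2 + 0)*(-4)) - 80) = (20 - 10*1/43)*(132*(2*(-4)) - 80) = (20 - 10/43)*(132*(-8) - 80) = 850*(-1056 - 80)/43 = (850/43)*(-1136) = -965600/43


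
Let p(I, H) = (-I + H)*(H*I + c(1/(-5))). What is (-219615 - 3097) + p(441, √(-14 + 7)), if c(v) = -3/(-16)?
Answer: -3614107/16 - 3111693*I*√7/16 ≈ -2.2588e+5 - 5.1455e+5*I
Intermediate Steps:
c(v) = 3/16 (c(v) = -3*(-1/16) = 3/16)
p(I, H) = (3/16 + H*I)*(H - I) (p(I, H) = (-I + H)*(H*I + 3/16) = (H - I)*(3/16 + H*I) = (3/16 + H*I)*(H - I))
(-219615 - 3097) + p(441, √(-14 + 7)) = (-219615 - 3097) + (-3/16*441 + 3*√(-14 + 7)/16 + 441*(√(-14 + 7))² - 1*√(-14 + 7)*441²) = -222712 + (-1323/16 + 3*√(-7)/16 + 441*(√(-7))² - 1*√(-7)*194481) = -222712 + (-1323/16 + 3*(I*√7)/16 + 441*(I*√7)² - 1*I*√7*194481) = -222712 + (-1323/16 + 3*I*√7/16 + 441*(-7) - 194481*I*√7) = -222712 + (-1323/16 + 3*I*√7/16 - 3087 - 194481*I*√7) = -222712 + (-50715/16 - 3111693*I*√7/16) = -3614107/16 - 3111693*I*√7/16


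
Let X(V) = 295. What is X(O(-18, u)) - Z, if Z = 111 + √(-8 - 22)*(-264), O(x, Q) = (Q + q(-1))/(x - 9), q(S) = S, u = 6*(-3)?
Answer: 184 + 264*I*√30 ≈ 184.0 + 1446.0*I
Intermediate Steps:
u = -18
O(x, Q) = (-1 + Q)/(-9 + x) (O(x, Q) = (Q - 1)/(x - 9) = (-1 + Q)/(-9 + x))
Z = 111 - 264*I*√30 (Z = 111 + √(-30)*(-264) = 111 + (I*√30)*(-264) = 111 - 264*I*√30 ≈ 111.0 - 1446.0*I)
X(O(-18, u)) - Z = 295 - (111 - 264*I*√30) = 295 + (-111 + 264*I*√30) = 184 + 264*I*√30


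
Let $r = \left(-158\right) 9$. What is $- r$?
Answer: $1422$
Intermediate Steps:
$r = -1422$
$- r = \left(-1\right) \left(-1422\right) = 1422$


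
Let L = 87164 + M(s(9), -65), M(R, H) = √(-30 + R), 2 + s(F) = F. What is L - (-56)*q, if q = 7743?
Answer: 520772 + I*√23 ≈ 5.2077e+5 + 4.7958*I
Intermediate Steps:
s(F) = -2 + F
L = 87164 + I*√23 (L = 87164 + √(-30 + (-2 + 9)) = 87164 + √(-30 + 7) = 87164 + √(-23) = 87164 + I*√23 ≈ 87164.0 + 4.7958*I)
L - (-56)*q = (87164 + I*√23) - (-56)*7743 = (87164 + I*√23) - 1*(-433608) = (87164 + I*√23) + 433608 = 520772 + I*√23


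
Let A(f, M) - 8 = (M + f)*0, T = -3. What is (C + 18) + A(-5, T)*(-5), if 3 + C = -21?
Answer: -46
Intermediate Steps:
C = -24 (C = -3 - 21 = -24)
A(f, M) = 8 (A(f, M) = 8 + (M + f)*0 = 8 + 0 = 8)
(C + 18) + A(-5, T)*(-5) = (-24 + 18) + 8*(-5) = -6 - 40 = -46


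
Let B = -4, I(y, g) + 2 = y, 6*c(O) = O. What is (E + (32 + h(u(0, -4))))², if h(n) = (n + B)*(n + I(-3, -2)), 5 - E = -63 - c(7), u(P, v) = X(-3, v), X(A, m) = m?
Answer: 1079521/36 ≈ 29987.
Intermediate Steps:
c(O) = O/6
u(P, v) = v
I(y, g) = -2 + y
E = 415/6 (E = 5 - (-63 - 7/6) = 5 - 1*(-385/6) = 5 + 385/6 = 415/6 ≈ 69.167)
h(n) = (-5 + n)*(-4 + n) (h(n) = (n - 4)*(n + (-2 - 3)) = (-4 + n)*(n - 5) = (-4 + n)*(-5 + n) = (-5 + n)*(-4 + n))
(E + (32 + h(u(0, -4))))² = (415/6 + (32 + (20 + (-4)² - 9*(-4))))² = (415/6 + (32 + (20 + 16 + 36)))² = (415/6 + (32 + 72))² = (415/6 + 104)² = (1039/6)² = 1079521/36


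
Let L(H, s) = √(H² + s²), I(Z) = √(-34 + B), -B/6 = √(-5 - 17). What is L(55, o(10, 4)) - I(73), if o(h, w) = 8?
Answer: √3089 - √(-34 - 6*I*√22) ≈ 53.328 + 6.2504*I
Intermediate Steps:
B = -6*I*√22 (B = -6*√(-5 - 17) = -6*I*√22 ≈ -28.142*I)
I(Z) = √(-34 - 6*I*√22)
L(55, o(10, 4)) - I(73) = √(55² + 8²) - √(-34 - 6*I*√22) = √(3025 + 64) - √(-34 - 6*I*√22) = √3089 - √(-34 - 6*I*√22)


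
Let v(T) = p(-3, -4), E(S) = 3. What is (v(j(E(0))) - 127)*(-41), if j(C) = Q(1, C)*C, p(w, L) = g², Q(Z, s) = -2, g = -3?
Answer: 4838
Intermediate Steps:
p(w, L) = 9 (p(w, L) = (-3)² = 9)
j(C) = -2*C
v(T) = 9
(v(j(E(0))) - 127)*(-41) = (9 - 127)*(-41) = -118*(-41) = 4838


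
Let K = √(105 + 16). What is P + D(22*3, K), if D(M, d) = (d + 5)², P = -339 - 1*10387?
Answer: -10470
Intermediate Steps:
K = 11 (K = √121 = 11)
P = -10726 (P = -339 - 10387 = -10726)
D(M, d) = (5 + d)²
P + D(22*3, K) = -10726 + (5 + 11)² = -10726 + 16² = -10726 + 256 = -10470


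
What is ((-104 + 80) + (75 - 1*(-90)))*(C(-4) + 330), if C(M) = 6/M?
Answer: 92637/2 ≈ 46319.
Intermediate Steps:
((-104 + 80) + (75 - 1*(-90)))*(C(-4) + 330) = ((-104 + 80) + (75 - 1*(-90)))*(6/(-4) + 330) = (-24 + (75 + 90))*(6*(-¼) + 330) = (-24 + 165)*(-3/2 + 330) = 141*(657/2) = 92637/2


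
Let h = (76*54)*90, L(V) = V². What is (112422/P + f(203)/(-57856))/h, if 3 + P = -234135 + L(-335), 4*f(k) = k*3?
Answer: -1739426263/694731541413888 ≈ -2.5037e-6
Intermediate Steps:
f(k) = 3*k/4 (f(k) = (k*3)/4 = (3*k)/4 = 3*k/4)
h = 369360 (h = 4104*90 = 369360)
P = -121913 (P = -3 + (-234135 + (-335)²) = -3 + (-234135 + 112225) = -3 - 121910 = -121913)
(112422/P + f(203)/(-57856))/h = (112422/(-121913) + ((¾)*203)/(-57856))/369360 = (112422*(-1/121913) + (609/4)*(-1/57856))*(1/369360) = (-112422/121913 - 609/231424)*(1/369360) = -26091393945/28213594112*1/369360 = -1739426263/694731541413888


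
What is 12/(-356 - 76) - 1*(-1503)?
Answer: 54107/36 ≈ 1503.0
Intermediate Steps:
12/(-356 - 76) - 1*(-1503) = 12/(-432) + 1503 = -1/432*12 + 1503 = -1/36 + 1503 = 54107/36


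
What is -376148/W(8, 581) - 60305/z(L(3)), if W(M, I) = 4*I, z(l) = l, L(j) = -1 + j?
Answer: -35225279/1162 ≈ -30314.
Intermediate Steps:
-376148/W(8, 581) - 60305/z(L(3)) = -376148/(4*581) - 60305/(-1 + 3) = -376148/2324 - 60305/2 = -376148*1/2324 - 60305*½ = -94037/581 - 60305/2 = -35225279/1162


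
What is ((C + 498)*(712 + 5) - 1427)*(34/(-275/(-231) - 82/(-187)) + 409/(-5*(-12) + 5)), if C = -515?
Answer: -153793305488/415805 ≈ -3.6987e+5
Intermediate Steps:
((C + 498)*(712 + 5) - 1427)*(34/(-275/(-231) - 82/(-187)) + 409/(-5*(-12) + 5)) = ((-515 + 498)*(712 + 5) - 1427)*(34/(-275/(-231) - 82/(-187)) + 409/(-5*(-12) + 5)) = (-17*717 - 1427)*(34/(-275*(-1/231) - 82*(-1/187)) + 409/(60 + 5)) = (-12189 - 1427)*(34/(25/21 + 82/187) + 409/65) = -13616*(34/(6397/3927) + 409*(1/65)) = -13616*(34*(3927/6397) + 409/65) = -13616*(133518/6397 + 409/65) = -13616*11295043/415805 = -153793305488/415805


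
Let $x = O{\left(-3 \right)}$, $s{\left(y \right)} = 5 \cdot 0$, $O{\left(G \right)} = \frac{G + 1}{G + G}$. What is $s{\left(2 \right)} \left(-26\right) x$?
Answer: $0$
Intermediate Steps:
$O{\left(G \right)} = \frac{1 + G}{2 G}$
$s{\left(y \right)} = 0$
$x = \frac{1}{3}$ ($x = \frac{1 - 3}{2 \left(-3\right)} = \frac{1}{2} \left(- \frac{1}{3}\right) \left(-2\right) = \frac{1}{3} \approx 0.33333$)
$s{\left(2 \right)} \left(-26\right) x = 0 \left(-26\right) \frac{1}{3} = 0 \cdot \frac{1}{3} = 0$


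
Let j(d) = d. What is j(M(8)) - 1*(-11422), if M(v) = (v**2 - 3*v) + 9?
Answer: 11471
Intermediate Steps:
M(v) = 9 + v**2 - 3*v
j(M(8)) - 1*(-11422) = (9 + 8**2 - 3*8) - 1*(-11422) = (9 + 64 - 24) + 11422 = 49 + 11422 = 11471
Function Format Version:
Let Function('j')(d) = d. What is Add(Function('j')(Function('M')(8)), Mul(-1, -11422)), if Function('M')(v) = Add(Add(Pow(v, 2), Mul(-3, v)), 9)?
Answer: 11471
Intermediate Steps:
Function('M')(v) = Add(9, Pow(v, 2), Mul(-3, v))
Add(Function('j')(Function('M')(8)), Mul(-1, -11422)) = Add(Add(9, Pow(8, 2), Mul(-3, 8)), Mul(-1, -11422)) = Add(Add(9, 64, -24), 11422) = Add(49, 11422) = 11471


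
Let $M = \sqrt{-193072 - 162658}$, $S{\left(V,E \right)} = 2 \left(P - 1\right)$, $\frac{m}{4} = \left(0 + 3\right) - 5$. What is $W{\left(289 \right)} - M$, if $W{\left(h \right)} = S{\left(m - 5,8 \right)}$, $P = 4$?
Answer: $6 - i \sqrt{355730} \approx 6.0 - 596.43 i$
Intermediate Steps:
$m = -8$ ($m = 4 \left(\left(0 + 3\right) - 5\right) = 4 \left(3 - 5\right) = 4 \left(-2\right) = -8$)
$S{\left(V,E \right)} = 6$ ($S{\left(V,E \right)} = 2 \left(4 - 1\right) = 2 \cdot 3 = 6$)
$M = i \sqrt{355730}$ ($M = \sqrt{-355730} = i \sqrt{355730} \approx 596.43 i$)
$W{\left(h \right)} = 6$
$W{\left(289 \right)} - M = 6 - i \sqrt{355730}$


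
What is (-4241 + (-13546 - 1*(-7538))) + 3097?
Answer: -7152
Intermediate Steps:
(-4241 + (-13546 - 1*(-7538))) + 3097 = (-4241 + (-13546 + 7538)) + 3097 = (-4241 - 6008) + 3097 = -10249 + 3097 = -7152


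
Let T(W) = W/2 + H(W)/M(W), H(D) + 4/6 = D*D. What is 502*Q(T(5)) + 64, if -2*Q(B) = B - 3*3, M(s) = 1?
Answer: -26473/6 ≈ -4412.2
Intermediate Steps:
H(D) = -⅔ + D² (H(D) = -⅔ + D*D = -⅔ + D²)
T(W) = -⅔ + W² + W/2 (T(W) = W/2 + (-⅔ + W²)/1 = W*(½) + (-⅔ + W²)*1 = W/2 + (-⅔ + W²) = -⅔ + W² + W/2)
Q(B) = 9/2 - B/2 (Q(B) = -(B - 3*3)/2 = -(B - 9)/2 = -(-9 + B)/2 = 9/2 - B/2)
502*Q(T(5)) + 64 = 502*(9/2 - (-⅔ + 5² + (½)*5)/2) + 64 = 502*(9/2 - (-⅔ + 25 + 5/2)/2) + 64 = 502*(9/2 - ½*161/6) + 64 = 502*(9/2 - 161/12) + 64 = 502*(-107/12) + 64 = -26857/6 + 64 = -26473/6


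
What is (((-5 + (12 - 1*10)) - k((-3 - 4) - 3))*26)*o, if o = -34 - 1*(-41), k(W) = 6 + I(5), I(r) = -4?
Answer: -910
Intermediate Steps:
k(W) = 2 (k(W) = 6 - 4 = 2)
o = 7 (o = -34 + 41 = 7)
(((-5 + (12 - 1*10)) - k((-3 - 4) - 3))*26)*o = (((-5 + (12 - 1*10)) - 1*2)*26)*7 = (((-5 + (12 - 10)) - 2)*26)*7 = (((-5 + 2) - 2)*26)*7 = ((-3 - 2)*26)*7 = -5*26*7 = -130*7 = -910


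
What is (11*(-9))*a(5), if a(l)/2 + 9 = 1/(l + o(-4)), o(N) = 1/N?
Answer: 33066/19 ≈ 1740.3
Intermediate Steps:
a(l) = -18 + 2/(-¼ + l) (a(l) = -18 + 2/(l + 1/(-4)) = -18 + 2/(l - ¼) = -18 + 2/(-¼ + l))
(11*(-9))*a(5) = (11*(-9))*(2*(13 - 36*5)/(-1 + 4*5)) = -198*(13 - 180)/(-1 + 20) = -198*(-167)/19 = -99*(-334/19) = 33066/19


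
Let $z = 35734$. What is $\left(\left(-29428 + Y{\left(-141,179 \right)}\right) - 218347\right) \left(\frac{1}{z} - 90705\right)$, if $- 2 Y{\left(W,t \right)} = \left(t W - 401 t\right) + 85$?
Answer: $\frac{1292018335435373}{71468} \approx 1.8078 \cdot 10^{10}$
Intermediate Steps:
$Y{\left(W,t \right)} = - \frac{85}{2} + \frac{401 t}{2} - \frac{W t}{2}$ ($Y{\left(W,t \right)} = - \frac{\left(t W - 401 t\right) + 85}{2} = - \frac{\left(W t - 401 t\right) + 85}{2} = - \frac{\left(- 401 t + W t\right) + 85}{2} = - \frac{85 - 401 t + W t}{2} = - \frac{85}{2} + \frac{401 t}{2} - \frac{W t}{2}$)
$\left(\left(-29428 + Y{\left(-141,179 \right)}\right) - 218347\right) \left(\frac{1}{z} - 90705\right) = \left(\left(-29428 - \left(-35847 - \frac{25239}{2}\right)\right) - 218347\right) \left(\frac{1}{35734} - 90705\right) = \left(\left(-29428 + \left(- \frac{85}{2} + \frac{71779}{2} + \frac{25239}{2}\right)\right) - 218347\right) \left(\frac{1}{35734} - 90705\right) = \left(\left(-29428 + \frac{96933}{2}\right) - 218347\right) \left(- \frac{3241252469}{35734}\right) = \left(\frac{38077}{2} - 218347\right) \left(- \frac{3241252469}{35734}\right) = \left(- \frac{398617}{2}\right) \left(- \frac{3241252469}{35734}\right) = \frac{1292018335435373}{71468}$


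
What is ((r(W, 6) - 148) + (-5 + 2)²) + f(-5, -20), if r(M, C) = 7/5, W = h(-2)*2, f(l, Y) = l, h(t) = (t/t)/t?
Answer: -713/5 ≈ -142.60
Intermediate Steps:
h(t) = 1/t
W = -1 (W = 2/(-2) = -½*2 = -1)
r(M, C) = 7/5 (r(M, C) = 7*(⅕) = 7/5)
((r(W, 6) - 148) + (-5 + 2)²) + f(-5, -20) = ((7/5 - 148) + (-5 + 2)²) - 5 = (-733/5 + (-3)²) - 5 = (-733/5 + 9) - 5 = -688/5 - 5 = -713/5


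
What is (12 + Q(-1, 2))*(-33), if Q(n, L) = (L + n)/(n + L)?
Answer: -429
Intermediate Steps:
Q(n, L) = 1 (Q(n, L) = (L + n)/(L + n) = 1)
(12 + Q(-1, 2))*(-33) = (12 + 1)*(-33) = 13*(-33) = -429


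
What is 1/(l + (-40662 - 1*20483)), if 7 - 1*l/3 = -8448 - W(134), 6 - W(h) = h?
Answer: -1/36164 ≈ -2.7652e-5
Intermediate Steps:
W(h) = 6 - h
l = 24981 (l = 21 - 3*(-8448 - (6 - 1*134)) = 21 - 3*(-8448 - (6 - 134)) = 21 - 3*(-8448 - 1*(-128)) = 21 - 3*(-8448 + 128) = 21 - 3*(-8320) = 21 + 24960 = 24981)
1/(l + (-40662 - 1*20483)) = 1/(24981 + (-40662 - 1*20483)) = 1/(24981 + (-40662 - 20483)) = 1/(24981 - 61145) = 1/(-36164) = -1/36164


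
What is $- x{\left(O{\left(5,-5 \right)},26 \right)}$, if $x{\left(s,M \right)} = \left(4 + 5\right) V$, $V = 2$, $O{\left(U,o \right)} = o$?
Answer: $-18$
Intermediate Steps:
$x{\left(s,M \right)} = 18$ ($x{\left(s,M \right)} = \left(4 + 5\right) 2 = 9 \cdot 2 = 18$)
$- x{\left(O{\left(5,-5 \right)},26 \right)} = \left(-1\right) 18 = -18$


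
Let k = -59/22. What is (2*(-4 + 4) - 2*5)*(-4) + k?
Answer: 821/22 ≈ 37.318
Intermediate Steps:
k = -59/22 (k = -59*1/22 = -59/22 ≈ -2.6818)
(2*(-4 + 4) - 2*5)*(-4) + k = (2*(-4 + 4) - 2*5)*(-4) - 59/22 = (2*0 - 10)*(-4) - 59/22 = (0 - 10)*(-4) - 59/22 = -10*(-4) - 59/22 = 40 - 59/22 = 821/22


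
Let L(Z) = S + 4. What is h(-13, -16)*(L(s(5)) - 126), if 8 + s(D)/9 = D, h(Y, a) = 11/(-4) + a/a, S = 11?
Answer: 777/4 ≈ 194.25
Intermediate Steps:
h(Y, a) = -7/4 (h(Y, a) = 11*(-¼) + 1 = -11/4 + 1 = -7/4)
s(D) = -72 + 9*D
L(Z) = 15 (L(Z) = 11 + 4 = 15)
h(-13, -16)*(L(s(5)) - 126) = -7*(15 - 126)/4 = -7/4*(-111) = 777/4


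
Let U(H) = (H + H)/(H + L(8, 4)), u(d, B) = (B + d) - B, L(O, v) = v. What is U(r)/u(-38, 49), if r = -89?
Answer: -89/1615 ≈ -0.055108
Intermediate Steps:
u(d, B) = d
U(H) = 2*H/(4 + H) (U(H) = (H + H)/(H + 4) = (2*H)/(4 + H) = 2*H/(4 + H))
U(r)/u(-38, 49) = (2*(-89)/(4 - 89))/(-38) = (2*(-89)/(-85))*(-1/38) = (2*(-89)*(-1/85))*(-1/38) = (178/85)*(-1/38) = -89/1615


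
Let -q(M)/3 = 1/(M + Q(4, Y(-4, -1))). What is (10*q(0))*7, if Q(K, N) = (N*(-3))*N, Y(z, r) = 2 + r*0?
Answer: 35/2 ≈ 17.500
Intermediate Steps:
Y(z, r) = 2 (Y(z, r) = 2 + 0 = 2)
Q(K, N) = -3*N² (Q(K, N) = (-3*N)*N = -3*N²)
q(M) = -3/(-12 + M) (q(M) = -3/(M - 3*2²) = -3/(M - 3*4) = -3/(M - 12) = -3/(-12 + M))
(10*q(0))*7 = (10*(-3/(-12 + 0)))*7 = (10*(-3/(-12)))*7 = (10*(-3*(-1/12)))*7 = (10*(¼))*7 = (5/2)*7 = 35/2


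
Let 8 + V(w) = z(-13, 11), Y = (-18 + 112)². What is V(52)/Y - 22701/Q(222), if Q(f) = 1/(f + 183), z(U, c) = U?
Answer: -81237344601/8836 ≈ -9.1939e+6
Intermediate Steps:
Y = 8836 (Y = 94² = 8836)
V(w) = -21 (V(w) = -8 - 13 = -21)
Q(f) = 1/(183 + f)
V(52)/Y - 22701/Q(222) = -21/8836 - 22701/(1/(183 + 222)) = -21*1/8836 - 22701/(1/405) = -21/8836 - 22701/1/405 = -21/8836 - 22701*405 = -21/8836 - 9193905 = -81237344601/8836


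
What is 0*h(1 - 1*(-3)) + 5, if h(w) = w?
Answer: 5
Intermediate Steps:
0*h(1 - 1*(-3)) + 5 = 0*(1 - 1*(-3)) + 5 = 0*(1 + 3) + 5 = 0*4 + 5 = 0 + 5 = 5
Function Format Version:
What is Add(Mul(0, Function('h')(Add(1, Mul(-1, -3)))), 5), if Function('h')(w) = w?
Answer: 5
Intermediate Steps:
Add(Mul(0, Function('h')(Add(1, Mul(-1, -3)))), 5) = Add(Mul(0, Add(1, Mul(-1, -3))), 5) = Add(Mul(0, Add(1, 3)), 5) = Add(Mul(0, 4), 5) = Add(0, 5) = 5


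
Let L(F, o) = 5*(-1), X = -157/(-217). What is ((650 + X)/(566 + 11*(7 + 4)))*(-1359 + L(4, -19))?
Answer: -2071036/1603 ≈ -1292.0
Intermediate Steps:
X = 157/217 (X = -157*(-1/217) = 157/217 ≈ 0.72350)
L(F, o) = -5
((650 + X)/(566 + 11*(7 + 4)))*(-1359 + L(4, -19)) = ((650 + 157/217)/(566 + 11*(7 + 4)))*(-1359 - 5) = (141207/(217*(566 + 11*11)))*(-1364) = (141207/(217*(566 + 121)))*(-1364) = ((141207/217)/687)*(-1364) = ((141207/217)*(1/687))*(-1364) = (47069/49693)*(-1364) = -2071036/1603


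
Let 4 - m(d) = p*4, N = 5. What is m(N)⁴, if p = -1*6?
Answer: 614656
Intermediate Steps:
p = -6
m(d) = 28 (m(d) = 4 - (-6)*4 = 4 - 1*(-24) = 4 + 24 = 28)
m(N)⁴ = 28⁴ = 614656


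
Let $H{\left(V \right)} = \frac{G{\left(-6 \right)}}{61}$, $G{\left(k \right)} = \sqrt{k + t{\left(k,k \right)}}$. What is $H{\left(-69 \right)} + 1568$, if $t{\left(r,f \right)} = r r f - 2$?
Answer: $1568 + \frac{4 i \sqrt{14}}{61} \approx 1568.0 + 0.24535 i$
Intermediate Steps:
$t{\left(r,f \right)} = -2 + f r^{2}$ ($t{\left(r,f \right)} = r^{2} f - 2 = f r^{2} - 2 = -2 + f r^{2}$)
$G{\left(k \right)} = \sqrt{-2 + k + k^{3}}$ ($G{\left(k \right)} = \sqrt{k + \left(-2 + k k^{2}\right)} = \sqrt{k + \left(-2 + k^{3}\right)} = \sqrt{-2 + k + k^{3}}$)
$H{\left(V \right)} = \frac{4 i \sqrt{14}}{61}$ ($H{\left(V \right)} = \frac{\sqrt{-2 - 6 + \left(-6\right)^{3}}}{61} = \sqrt{-2 - 6 - 216} \cdot \frac{1}{61} = \sqrt{-224} \cdot \frac{1}{61} = 4 i \sqrt{14} \cdot \frac{1}{61} = \frac{4 i \sqrt{14}}{61}$)
$H{\left(-69 \right)} + 1568 = \frac{4 i \sqrt{14}}{61} + 1568 = 1568 + \frac{4 i \sqrt{14}}{61}$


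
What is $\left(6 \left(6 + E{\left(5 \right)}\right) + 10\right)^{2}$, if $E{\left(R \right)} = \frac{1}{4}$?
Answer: $\frac{9025}{4} \approx 2256.3$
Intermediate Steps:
$E{\left(R \right)} = \frac{1}{4}$
$\left(6 \left(6 + E{\left(5 \right)}\right) + 10\right)^{2} = \left(6 \left(6 + \frac{1}{4}\right) + 10\right)^{2} = \left(6 \cdot \frac{25}{4} + 10\right)^{2} = \left(\frac{75}{2} + 10\right)^{2} = \left(\frac{95}{2}\right)^{2} = \frac{9025}{4}$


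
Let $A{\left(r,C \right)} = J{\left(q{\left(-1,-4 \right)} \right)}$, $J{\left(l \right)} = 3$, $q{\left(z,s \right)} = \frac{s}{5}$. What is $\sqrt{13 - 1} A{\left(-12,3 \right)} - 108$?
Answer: $-108 + 6 \sqrt{3} \approx -97.608$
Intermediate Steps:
$q{\left(z,s \right)} = \frac{s}{5}$ ($q{\left(z,s \right)} = s \frac{1}{5} = \frac{s}{5}$)
$A{\left(r,C \right)} = 3$
$\sqrt{13 - 1} A{\left(-12,3 \right)} - 108 = \sqrt{13 - 1} \cdot 3 - 108 = \sqrt{12} \cdot 3 - 108 = 2 \sqrt{3} \cdot 3 - 108 = 6 \sqrt{3} - 108 = -108 + 6 \sqrt{3}$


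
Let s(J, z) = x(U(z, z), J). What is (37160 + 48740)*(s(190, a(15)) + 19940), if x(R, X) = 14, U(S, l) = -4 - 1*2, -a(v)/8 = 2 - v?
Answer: 1714048600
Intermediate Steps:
a(v) = -16 + 8*v (a(v) = -8*(2 - v) = -16 + 8*v)
U(S, l) = -6 (U(S, l) = -4 - 2 = -6)
s(J, z) = 14
(37160 + 48740)*(s(190, a(15)) + 19940) = (37160 + 48740)*(14 + 19940) = 85900*19954 = 1714048600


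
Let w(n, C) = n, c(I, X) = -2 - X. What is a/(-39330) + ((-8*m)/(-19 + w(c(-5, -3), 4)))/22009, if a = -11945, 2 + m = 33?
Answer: 52687877/173122794 ≈ 0.30434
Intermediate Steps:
m = 31 (m = -2 + 33 = 31)
a/(-39330) + ((-8*m)/(-19 + w(c(-5, -3), 4)))/22009 = -11945/(-39330) + ((-8*31)/(-19 + (-2 - 1*(-3))))/22009 = -11945*(-1/39330) - 248/(-19 + (-2 + 3))*(1/22009) = 2389/7866 - 248/(-19 + 1)*(1/22009) = 2389/7866 - 248/(-18)*(1/22009) = 2389/7866 - 248*(-1/18)*(1/22009) = 2389/7866 + (124/9)*(1/22009) = 2389/7866 + 124/198081 = 52687877/173122794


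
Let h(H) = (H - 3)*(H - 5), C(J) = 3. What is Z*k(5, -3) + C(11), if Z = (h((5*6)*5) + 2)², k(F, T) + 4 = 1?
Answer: -1363243464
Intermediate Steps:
h(H) = (-5 + H)*(-3 + H) (h(H) = (-3 + H)*(-5 + H) = (-5 + H)*(-3 + H))
k(F, T) = -3 (k(F, T) = -4 + 1 = -3)
Z = 454414489 (Z = ((15 + ((5*6)*5)² - 8*5*6*5) + 2)² = ((15 + (30*5)² - 240*5) + 2)² = ((15 + 150² - 8*150) + 2)² = ((15 + 22500 - 1200) + 2)² = (21315 + 2)² = 21317² = 454414489)
Z*k(5, -3) + C(11) = 454414489*(-3) + 3 = -1363243467 + 3 = -1363243464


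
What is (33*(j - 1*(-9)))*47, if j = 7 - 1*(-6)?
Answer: 34122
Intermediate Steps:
j = 13 (j = 7 + 6 = 13)
(33*(j - 1*(-9)))*47 = (33*(13 - 1*(-9)))*47 = (33*(13 + 9))*47 = (33*22)*47 = 726*47 = 34122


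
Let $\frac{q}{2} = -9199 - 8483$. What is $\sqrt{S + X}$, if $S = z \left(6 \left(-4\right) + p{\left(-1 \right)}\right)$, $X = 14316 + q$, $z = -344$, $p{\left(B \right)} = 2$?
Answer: $2 i \sqrt{3370} \approx 116.1 i$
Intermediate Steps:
$q = -35364$ ($q = 2 \left(-9199 - 8483\right) = 2 \left(-17682\right) = -35364$)
$X = -21048$ ($X = 14316 - 35364 = -21048$)
$S = 7568$ ($S = - 344 \left(6 \left(-4\right) + 2\right) = - 344 \left(-24 + 2\right) = \left(-344\right) \left(-22\right) = 7568$)
$\sqrt{S + X} = \sqrt{7568 - 21048} = \sqrt{-13480} = 2 i \sqrt{3370}$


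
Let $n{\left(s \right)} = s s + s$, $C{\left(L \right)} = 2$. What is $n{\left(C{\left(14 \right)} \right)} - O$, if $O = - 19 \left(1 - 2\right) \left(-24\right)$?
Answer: $462$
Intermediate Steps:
$n{\left(s \right)} = s + s^{2}$ ($n{\left(s \right)} = s^{2} + s = s + s^{2}$)
$O = -456$ ($O = - 19 \left(1 - 2\right) \left(-24\right) = \left(-19\right) \left(-1\right) \left(-24\right) = 19 \left(-24\right) = -456$)
$n{\left(C{\left(14 \right)} \right)} - O = 2 \left(1 + 2\right) - -456 = 2 \cdot 3 + 456 = 6 + 456 = 462$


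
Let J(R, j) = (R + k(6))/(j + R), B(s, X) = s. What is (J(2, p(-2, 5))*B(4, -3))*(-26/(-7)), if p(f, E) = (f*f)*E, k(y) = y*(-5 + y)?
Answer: 416/77 ≈ 5.4026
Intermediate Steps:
p(f, E) = E*f**2 (p(f, E) = f**2*E = E*f**2)
J(R, j) = (6 + R)/(R + j) (J(R, j) = (R + 6*(-5 + 6))/(j + R) = (R + 6*1)/(R + j) = (R + 6)/(R + j) = (6 + R)/(R + j))
(J(2, p(-2, 5))*B(4, -3))*(-26/(-7)) = (((6 + 2)/(2 + 5*(-2)**2))*4)*(-26/(-7)) = ((8/(2 + 5*4))*4)*(-26*(-1/7)) = ((8/(2 + 20))*4)*(26/7) = ((8/22)*4)*(26/7) = (((1/22)*8)*4)*(26/7) = ((4/11)*4)*(26/7) = (16/11)*(26/7) = 416/77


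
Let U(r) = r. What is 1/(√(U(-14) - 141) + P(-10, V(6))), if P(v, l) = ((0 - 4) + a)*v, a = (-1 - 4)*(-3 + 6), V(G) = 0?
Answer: -I/(√155 - 190*I) ≈ 0.0052407 - 0.0003434*I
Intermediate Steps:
a = -15 (a = -5*3 = -15)
P(v, l) = -19*v (P(v, l) = ((0 - 4) - 15)*v = (-4 - 15)*v = -19*v)
1/(√(U(-14) - 141) + P(-10, V(6))) = 1/(√(-14 - 141) - 19*(-10)) = 1/(√(-155) + 190) = 1/(I*√155 + 190) = 1/(190 + I*√155)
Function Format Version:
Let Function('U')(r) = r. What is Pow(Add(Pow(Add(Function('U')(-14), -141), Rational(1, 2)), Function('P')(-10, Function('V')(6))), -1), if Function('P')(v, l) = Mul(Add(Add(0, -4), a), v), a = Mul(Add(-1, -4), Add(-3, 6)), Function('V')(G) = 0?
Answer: Mul(-1, I, Pow(Add(Pow(155, Rational(1, 2)), Mul(-190, I)), -1)) ≈ Add(0.0052407, Mul(-0.00034340, I))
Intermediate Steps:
a = -15 (a = Mul(-5, 3) = -15)
Function('P')(v, l) = Mul(-19, v) (Function('P')(v, l) = Mul(Add(Add(0, -4), -15), v) = Mul(Add(-4, -15), v) = Mul(-19, v))
Pow(Add(Pow(Add(Function('U')(-14), -141), Rational(1, 2)), Function('P')(-10, Function('V')(6))), -1) = Pow(Add(Pow(Add(-14, -141), Rational(1, 2)), Mul(-19, -10)), -1) = Pow(Add(Pow(-155, Rational(1, 2)), 190), -1) = Pow(Add(Mul(I, Pow(155, Rational(1, 2))), 190), -1) = Pow(Add(190, Mul(I, Pow(155, Rational(1, 2)))), -1)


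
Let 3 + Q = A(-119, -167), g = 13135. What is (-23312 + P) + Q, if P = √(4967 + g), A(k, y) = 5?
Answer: -23310 + √18102 ≈ -23175.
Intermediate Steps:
Q = 2 (Q = -3 + 5 = 2)
P = √18102 (P = √(4967 + 13135) = √18102 ≈ 134.54)
(-23312 + P) + Q = (-23312 + √18102) + 2 = -23310 + √18102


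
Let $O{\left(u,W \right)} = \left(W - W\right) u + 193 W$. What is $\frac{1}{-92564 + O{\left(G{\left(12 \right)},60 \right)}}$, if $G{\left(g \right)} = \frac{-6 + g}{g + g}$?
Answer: $- \frac{1}{80984} \approx -1.2348 \cdot 10^{-5}$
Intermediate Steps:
$G{\left(g \right)} = \frac{-6 + g}{2 g}$
$O{\left(u,W \right)} = 193 W$ ($O{\left(u,W \right)} = 0 u + 193 W = 0 + 193 W = 193 W$)
$\frac{1}{-92564 + O{\left(G{\left(12 \right)},60 \right)}} = \frac{1}{-92564 + 193 \cdot 60} = \frac{1}{-92564 + 11580} = \frac{1}{-80984} = - \frac{1}{80984}$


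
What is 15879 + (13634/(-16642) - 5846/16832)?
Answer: 1111917307989/70029536 ≈ 15878.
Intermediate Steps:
15879 + (13634/(-16642) - 5846/16832) = 15879 + (13634*(-1/16642) - 5846*1/16832) = 15879 + (-6817/8321 - 2923/8416) = 15879 - 81694155/70029536 = 1111917307989/70029536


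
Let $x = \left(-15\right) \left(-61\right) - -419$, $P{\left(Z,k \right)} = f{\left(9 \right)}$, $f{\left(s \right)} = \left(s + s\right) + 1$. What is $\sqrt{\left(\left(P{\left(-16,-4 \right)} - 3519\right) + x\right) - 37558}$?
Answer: $2 i \sqrt{9931} \approx 199.31 i$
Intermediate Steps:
$f{\left(s \right)} = 1 + 2 s$ ($f{\left(s \right)} = 2 s + 1 = 1 + 2 s$)
$P{\left(Z,k \right)} = 19$ ($P{\left(Z,k \right)} = 1 + 2 \cdot 9 = 1 + 18 = 19$)
$x = 1334$ ($x = 915 + 419 = 1334$)
$\sqrt{\left(\left(P{\left(-16,-4 \right)} - 3519\right) + x\right) - 37558} = \sqrt{\left(\left(19 - 3519\right) + 1334\right) - 37558} = \sqrt{\left(-3500 + 1334\right) - 37558} = \sqrt{-2166 - 37558} = \sqrt{-39724} = 2 i \sqrt{9931}$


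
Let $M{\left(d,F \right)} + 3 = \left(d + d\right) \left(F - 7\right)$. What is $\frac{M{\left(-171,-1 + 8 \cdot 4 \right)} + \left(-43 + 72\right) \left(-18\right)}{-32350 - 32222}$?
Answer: $\frac{2911}{21524} \approx 0.13524$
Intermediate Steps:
$M{\left(d,F \right)} = -3 + 2 d \left(-7 + F\right)$ ($M{\left(d,F \right)} = -3 + \left(d + d\right) \left(F - 7\right) = -3 + 2 d \left(-7 + F\right)$)
$\frac{M{\left(-171,-1 + 8 \cdot 4 \right)} + \left(-43 + 72\right) \left(-18\right)}{-32350 - 32222} = \frac{\left(-3 - -2394 + 2 \left(-1 + 8 \cdot 4\right) \left(-171\right)\right) + \left(-43 + 72\right) \left(-18\right)}{-32350 - 32222} = \frac{\left(-3 + 2394 + 2 \left(-1 + 32\right) \left(-171\right)\right) + 29 \left(-18\right)}{-64572} = \left(\left(-3 + 2394 + 2 \cdot 31 \left(-171\right)\right) - 522\right) \left(- \frac{1}{64572}\right) = \left(\left(-3 + 2394 - 10602\right) - 522\right) \left(- \frac{1}{64572}\right) = \left(-8211 - 522\right) \left(- \frac{1}{64572}\right) = \left(-8733\right) \left(- \frac{1}{64572}\right) = \frac{2911}{21524}$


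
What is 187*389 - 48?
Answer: 72695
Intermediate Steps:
187*389 - 48 = 72743 - 48 = 72695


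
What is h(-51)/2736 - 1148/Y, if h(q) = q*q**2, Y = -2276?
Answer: -8299243/172976 ≈ -47.979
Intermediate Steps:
h(q) = q**3
h(-51)/2736 - 1148/Y = (-51)**3/2736 - 1148/(-2276) = -132651*1/2736 - 1148*(-1/2276) = -14739/304 + 287/569 = -8299243/172976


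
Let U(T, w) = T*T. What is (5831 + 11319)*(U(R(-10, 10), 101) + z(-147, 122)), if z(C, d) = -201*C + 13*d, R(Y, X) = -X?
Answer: 535645950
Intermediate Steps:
U(T, w) = T**2
(5831 + 11319)*(U(R(-10, 10), 101) + z(-147, 122)) = (5831 + 11319)*((-1*10)**2 + (-201*(-147) + 13*122)) = 17150*((-10)**2 + (29547 + 1586)) = 17150*(100 + 31133) = 17150*31233 = 535645950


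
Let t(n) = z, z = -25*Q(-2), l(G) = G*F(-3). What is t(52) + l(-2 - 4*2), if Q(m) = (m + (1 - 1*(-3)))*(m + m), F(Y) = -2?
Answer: 220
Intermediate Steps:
Q(m) = 2*m*(4 + m) (Q(m) = (m + (1 + 3))*(2*m) = (m + 4)*(2*m) = (4 + m)*(2*m) = 2*m*(4 + m))
l(G) = -2*G (l(G) = G*(-2) = -2*G)
z = 200 (z = -50*(-2)*(4 - 2) = -50*(-2)*2 = -25*(-8) = 200)
t(n) = 200
t(52) + l(-2 - 4*2) = 200 - 2*(-2 - 4*2) = 200 - 2*(-2 - 8) = 200 - 2*(-10) = 200 + 20 = 220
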